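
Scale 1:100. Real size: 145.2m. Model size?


Model size = real / scale
= 145.2 / 100
= 1.4520 m

1.4520 m


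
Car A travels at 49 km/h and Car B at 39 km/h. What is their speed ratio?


Ratio = 49:39
GCD = 1
Simplified = 49:39
Time ratio (same distance) = 39:49
Speed ratio = 49:39

49:39


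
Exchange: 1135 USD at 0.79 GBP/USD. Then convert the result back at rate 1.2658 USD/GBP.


Amount × rate = 1135 × 0.79 = 896.65 GBP
Round-trip: 896.65 × 1.2658 = 1134.98 USD
= 896.65 GBP, then 1134.98 USD

896.65 GBP, then 1134.98 USD


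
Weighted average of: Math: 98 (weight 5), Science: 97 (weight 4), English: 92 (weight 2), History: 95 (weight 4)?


Numerator = 98×5 + 97×4 + 92×2 + 95×4
= 490 + 388 + 184 + 380
= 1442
Total weight = 15
Weighted avg = 1442/15
= 96.13

96.13


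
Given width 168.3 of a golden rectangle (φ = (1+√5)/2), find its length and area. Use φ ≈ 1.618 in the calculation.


φ = (1 + √5) / 2 ≈ 1.618
Length = width × φ = 168.3 × 1.618 = 272.3094
≈ 272.31
Area = width × length = 168.3 × 272.3094 = 45829.67202 ≈ 45829.67
= Length: 272.31, Area: 45829.67

Length: 272.31, Area: 45829.67


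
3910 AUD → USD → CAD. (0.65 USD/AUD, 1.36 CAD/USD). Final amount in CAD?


Step 1: 3910 AUD × 0.65 = 2541.50 USD
Step 2: 2541.50 USD × 1.36 = 3456.44 CAD
Implied rate AUD→CAD = 0.65 × 1.36 = 0.8840
= 3456.44 CAD

3456.44 CAD


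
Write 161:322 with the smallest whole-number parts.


GCD(161, 322) = 161
161/161 : 322/161
= 1:2

1:2


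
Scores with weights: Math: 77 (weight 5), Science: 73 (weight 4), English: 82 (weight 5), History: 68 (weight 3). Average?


Numerator = 77×5 + 73×4 + 82×5 + 68×3
= 385 + 292 + 410 + 204
= 1291
Total weight = 17
Weighted avg = 1291/17
= 75.94

75.94


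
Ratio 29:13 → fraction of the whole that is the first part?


Total parts = 29 + 13 = 42
First part: 29/42 = 29/42
= 29/42

29/42


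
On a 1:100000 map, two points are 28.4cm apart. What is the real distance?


Real distance = map distance × scale
= 28.4cm × 100000
= 2840000 cm = 28400.0 m
= 28.400 km

28.400 km


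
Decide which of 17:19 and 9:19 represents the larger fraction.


17/19 = 0.8947
9/19 = 0.4737
0.8947 > 0.4737, so 17:19 is greater
= 17:19

17:19


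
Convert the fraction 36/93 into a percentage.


Percentage = (part / whole) × 100
= (36 / 93) × 100
≈ 38.71%

38.71%


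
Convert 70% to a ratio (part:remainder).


70% means 70 parts out of 100; remainder = 30
Part : remainder = 70:30
GCD = 10
= 7:3

7:3


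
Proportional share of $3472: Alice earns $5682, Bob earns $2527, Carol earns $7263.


Total income = 5682 + 2527 + 7263 = $15472
Alice: $3472 × 5682/15472 = $1275.07
Bob: $3472 × 2527/15472 = $567.07
Carol: $3472 × 7263/15472 = $1629.86
= Alice: $1275.07, Bob: $567.07, Carol: $1629.86

Alice: $1275.07, Bob: $567.07, Carol: $1629.86


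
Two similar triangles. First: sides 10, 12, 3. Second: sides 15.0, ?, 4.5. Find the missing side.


Scale factor = 15.0/10 = 1.5
Missing side = 12 × 1.5
= 18.0

18.0


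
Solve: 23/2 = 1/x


Cross multiply: 23 × x = 2 × 1
23x = 2
x = 2 / 23
= 0.09

0.09


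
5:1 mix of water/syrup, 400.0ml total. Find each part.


Total parts = 5 + 1 = 6
water: 400.0 × 5/6 = 333.3ml
syrup: 400.0 × 1/6 = 66.7ml
= 333.3ml and 66.7ml

333.3ml and 66.7ml


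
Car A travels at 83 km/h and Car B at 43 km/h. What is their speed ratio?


Ratio = 83:43
GCD = 1
Simplified = 83:43
Time ratio (same distance) = 43:83
Speed ratio = 83:43

83:43


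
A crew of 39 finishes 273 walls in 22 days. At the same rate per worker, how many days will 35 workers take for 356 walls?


Days ∝ work / workers, so d₂ = d₁ × (m₁/m₂) × (w₂/w₁)
Workers factor (inverse): 39/35 ≈ 1.1143
Work factor (direct): 356/273 ≈ 1.3040
d₂ = 22 × 39/35 × 356/273 = (22 × 39 × 356) / (35 × 273) = 305448/9555
≈ 31.97 days

31.97 days


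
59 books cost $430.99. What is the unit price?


Unit rate = total / quantity
= 430.99 / 59
= $7.30 per unit

$7.30 per unit


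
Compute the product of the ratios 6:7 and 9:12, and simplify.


Compound ratio = (6×9) : (7×12)
= 54:84
GCD = 6
= 9:14

9:14


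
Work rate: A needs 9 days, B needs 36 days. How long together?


Rate of A = 1/9 per day
Rate of B = 1/36 per day
Combined rate = 1/9 + 1/36 = 45/324 ≈ 0.1389 per day
Days = 1 / combined rate = 324/45
= 7.20 days

7.20 days


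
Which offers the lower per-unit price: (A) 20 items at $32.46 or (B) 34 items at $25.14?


Deal A: $32.46/20 = $1.6230/unit
Deal B: $25.14/34 = $0.7394/unit
B is cheaper per unit
= Deal B

Deal B


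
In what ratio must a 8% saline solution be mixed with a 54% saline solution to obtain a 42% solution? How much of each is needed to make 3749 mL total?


Let x parts of 8% mix with y parts of 54%.
8x + 54y = 42(x + y)
8x + 54y = 42x + 42y
x(8 - 42) = y(42 - 54)
x/y = (54 - 42)/(42 - 8) = 12/34
Simplify: 6:17
Total parts = 23; one part = 3749/23 = 163.00 mL
8% solution: 6×163.00 = 978.00 mL
54% solution: 17×163.00 = 2771.00 mL
= ratio 6:17; 978.00 mL and 2771.00 mL

ratio 6:17; 978.00 mL and 2771.00 mL


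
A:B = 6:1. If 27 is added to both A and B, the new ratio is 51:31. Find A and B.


Let A = 6k, B = 1k.
(6k + 27) / (1k + 27) = 51/31
Cross-multiply: 31(6k + 27) = 51(1k + 27)
186k + 837 = 51k + 1377
186k - 51k = 1377 - 837
135k = 540
k = 540/135 = 4
A = 6×4 = 24, B = 1×4 = 4
= A = 24, B = 4

A = 24, B = 4


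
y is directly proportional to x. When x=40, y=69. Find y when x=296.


Direct proportion: y/x = constant
k = 69/40 = 1.7250
y₂ = k × 296 = 69 × 296 / 40 = 20424/40
= 510.60

510.60


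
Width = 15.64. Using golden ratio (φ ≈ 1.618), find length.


φ = (1 + √5) / 2 ≈ 1.618
Length = width × φ = 15.64 × 1.618 = 25.30552
≈ 25.31

25.31


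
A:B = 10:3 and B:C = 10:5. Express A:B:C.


Match B: multiply A:B by 10 → 100:30
Multiply B:C by 3 → 30:15
Combined: 100:30:15
GCD = 5
= 20:6:3

20:6:3


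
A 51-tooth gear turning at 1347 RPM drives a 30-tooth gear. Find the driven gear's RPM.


Gear ratio = 51:30 = 17:10
RPM_B = RPM_A × (teeth_A / teeth_B)
= 1347 × (51/30)
= 2289.9 RPM

2289.9 RPM


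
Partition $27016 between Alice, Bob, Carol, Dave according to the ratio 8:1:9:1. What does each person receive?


Total parts = 8 + 1 + 9 + 1 = 19
Alice: 27016 × 8/19 = 11375.16
Bob: 27016 × 1/19 = 1421.89
Carol: 27016 × 9/19 = 12797.05
Dave: 27016 × 1/19 = 1421.89
= Alice: $11375.16, Bob: $1421.89, Carol: $12797.05, Dave: $1421.89

Alice: $11375.16, Bob: $1421.89, Carol: $12797.05, Dave: $1421.89


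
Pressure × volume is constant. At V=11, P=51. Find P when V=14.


Inverse proportion: x × y = constant
k = 11 × 51 = 561
y₂ = k / 14 = 561 / 14
= 40.07

40.07


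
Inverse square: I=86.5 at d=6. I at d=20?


I₁d₁² = I₂d₂²
I₂ = I₁ × (d₁/d₂)²
= 86.5 × (6/20)²
= 86.5 × 36/400
= 3114/400
= 7.7850

7.7850


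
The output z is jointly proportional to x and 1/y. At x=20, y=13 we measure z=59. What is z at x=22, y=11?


z = k·x/y
Solve for k using the known point: k = z·y/x = 59×13/20 = 767/20 = 38.3500
Now evaluate at x=22, y=11:
z = k × 22 / 11 = (767 × 22) / (20 × 11) = 16874/220
= 76.7000

76.7000


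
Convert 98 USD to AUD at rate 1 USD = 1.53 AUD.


Amount × rate = 98 × 1.53
= 149.94 AUD

149.94 AUD


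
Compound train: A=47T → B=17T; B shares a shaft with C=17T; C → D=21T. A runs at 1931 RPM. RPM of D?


Stage 1: RPM_B = RPM_A × t_A/t_B = 1931 × 47/17 = 90757/17 ≈ 5338.65
B and C share a shaft → RPM_C = RPM_B
Stage 2: RPM_D = RPM_C × t_C/t_D = RPM_A × (t_A×t_C)/(t_B×t_D)
Overall ratio = (47×17)/(17×21) = 799/357
RPM_D = 1931 × 799/357 = 1542869/357
≈ 4321.76 RPM

4321.76 RPM


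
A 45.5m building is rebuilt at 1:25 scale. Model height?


Model size = real / scale
= 45.5 / 25
= 1.8200 m

1.8200 m


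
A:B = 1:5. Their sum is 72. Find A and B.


Let A = 1k, B = 5k.
1k + 5k = 72
6k = 72 → k = 72/6 = 12
A = 1×12 = 12, B = 5×12 = 60
= A = 12, B = 60

A = 12, B = 60


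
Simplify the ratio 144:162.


GCD(144, 162) = 18
144/18 : 162/18
= 8:9

8:9


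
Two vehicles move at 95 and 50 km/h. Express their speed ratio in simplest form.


Ratio = 95:50
GCD = 5
Simplified = 19:10
Time ratio (same distance) = 10:19
Speed ratio = 19:10

19:10


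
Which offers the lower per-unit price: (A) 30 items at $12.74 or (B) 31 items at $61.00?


Deal A: $12.74/30 = $0.4247/unit
Deal B: $61.00/31 = $1.9677/unit
A is cheaper per unit
= Deal A

Deal A


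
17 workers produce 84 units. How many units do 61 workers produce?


Direct proportion: y/x = constant
k = 84/17 ≈ 4.9412
y₂ = k × 61 = 84 × 61 / 17 = 5124/17
≈ 301.41

301.41


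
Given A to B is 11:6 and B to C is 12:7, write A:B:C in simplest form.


Match B: multiply A:B by 12 → 132:72
Multiply B:C by 6 → 72:42
Combined: 132:72:42
GCD = 6
= 22:12:7

22:12:7


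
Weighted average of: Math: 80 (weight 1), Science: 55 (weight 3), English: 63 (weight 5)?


Numerator = 80×1 + 55×3 + 63×5
= 80 + 165 + 315
= 560
Total weight = 9
Weighted avg = 560/9
= 62.22

62.22


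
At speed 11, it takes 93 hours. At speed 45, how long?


Inverse proportion: x × y = constant
k = 11 × 93 = 1023
y₂ = k / 45 = 1023 / 45
= 22.73

22.73


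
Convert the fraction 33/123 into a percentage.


Percentage = (part / whole) × 100
= (33 / 123) × 100
≈ 26.83%

26.83%


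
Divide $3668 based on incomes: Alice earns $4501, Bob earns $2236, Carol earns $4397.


Total income = 4501 + 2236 + 4397 = $11134
Alice: $3668 × 4501/11134 = $1482.82
Bob: $3668 × 2236/11134 = $736.63
Carol: $3668 × 4397/11134 = $1448.55
= Alice: $1482.82, Bob: $736.63, Carol: $1448.55

Alice: $1482.82, Bob: $736.63, Carol: $1448.55


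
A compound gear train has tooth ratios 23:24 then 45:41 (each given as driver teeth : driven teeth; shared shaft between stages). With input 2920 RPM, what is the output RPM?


Stage 1: RPM_B = RPM_A × t_A/t_B = 2920 × 23/24 = 67160/24 ≈ 2798.33
B and C share a shaft → RPM_C = RPM_B
Stage 2: RPM_D = RPM_C × t_C/t_D = RPM_A × (t_A×t_C)/(t_B×t_D)
Overall ratio = (23×45)/(24×41) = 1035/984
RPM_D = 2920 × 1035/984 = 3022200/984
≈ 3071.34 RPM

3071.34 RPM


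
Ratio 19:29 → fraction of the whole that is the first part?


Total parts = 19 + 29 = 48
First part: 19/48 = 19/48
= 19/48

19/48


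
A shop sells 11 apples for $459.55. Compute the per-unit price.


Unit rate = total / quantity
= 459.55 / 11
= $41.78 per unit

$41.78 per unit


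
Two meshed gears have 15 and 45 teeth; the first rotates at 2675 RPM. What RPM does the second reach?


Gear ratio = 15:45 = 1:3
RPM_B = RPM_A × (teeth_A / teeth_B)
= 2675 × (15/45)
= 891.7 RPM

891.7 RPM


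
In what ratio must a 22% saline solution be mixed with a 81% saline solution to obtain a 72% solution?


Let x parts of 22% mix with y parts of 81%.
22x + 81y = 72(x + y)
22x + 81y = 72x + 72y
x(22 - 72) = y(72 - 81)
x/y = (81 - 72)/(72 - 22) = 9/50
Simplify: 9:50
= 9:50

9:50


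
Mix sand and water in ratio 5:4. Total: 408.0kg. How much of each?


Total parts = 5 + 4 = 9
sand: 408.0 × 5/9 = 226.7kg
water: 408.0 × 4/9 = 181.3kg
= 226.7kg and 181.3kg

226.7kg and 181.3kg


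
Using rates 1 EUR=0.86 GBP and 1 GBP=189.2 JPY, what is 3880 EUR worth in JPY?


Step 1: 3880 EUR × 0.86 = 3336.80 GBP
Step 2: 3336.80 GBP × 189.2 = 631322.56 JPY
Implied rate EUR→JPY = 0.86 × 189.2 = 162.7120
= 631322.56 JPY

631322.56 JPY


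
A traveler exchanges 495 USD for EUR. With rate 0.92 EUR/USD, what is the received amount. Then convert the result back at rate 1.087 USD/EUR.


Amount × rate = 495 × 0.92 = 455.40 EUR
Round-trip: 455.40 × 1.087 = 495.02 USD
= 455.40 EUR, then 495.02 USD

455.40 EUR, then 495.02 USD


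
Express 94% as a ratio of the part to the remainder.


94% means 94 parts out of 100; remainder = 6
Part : remainder = 94:6
GCD = 2
= 47:3

47:3


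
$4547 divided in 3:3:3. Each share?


Total parts = 3 + 3 + 3 = 9
Part 1: 4547 × 3/9 = 1515.67
Part 2: 4547 × 3/9 = 1515.67
Part 3: 4547 × 3/9 = 1515.67
= Part 1: $1515.67, Part 2: $1515.67, Part 3: $1515.67

Part 1: $1515.67, Part 2: $1515.67, Part 3: $1515.67


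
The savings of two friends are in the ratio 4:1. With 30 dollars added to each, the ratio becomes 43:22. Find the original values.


Let A = 4k, B = 1k.
(4k + 30) / (1k + 30) = 43/22
Cross-multiply: 22(4k + 30) = 43(1k + 30)
88k + 660 = 43k + 1290
88k - 43k = 1290 - 660
45k = 630
k = 630/45 = 14
A = 4×14 = 56, B = 1×14 = 14
= A = 56, B = 14

A = 56, B = 14


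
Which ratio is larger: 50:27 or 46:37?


50/27 = 1.8519
46/37 = 1.2432
1.8519 > 1.2432, so 50:27 is greater
= 50:27

50:27


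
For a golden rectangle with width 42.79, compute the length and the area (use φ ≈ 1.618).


φ = (1 + √5) / 2 ≈ 1.618
Length = width × φ = 42.79 × 1.618 = 69.23422
≈ 69.23
Area = width × length = 42.79 × 69.23422 = 2962.5322738 ≈ 2962.53
= Length: 69.23, Area: 2962.53

Length: 69.23, Area: 2962.53


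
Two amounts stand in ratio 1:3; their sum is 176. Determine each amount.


Let A = 1k, B = 3k.
1k + 3k = 176
4k = 176 → k = 176/4 = 44
A = 1×44 = 44, B = 3×44 = 132
= A = 44, B = 132

A = 44, B = 132


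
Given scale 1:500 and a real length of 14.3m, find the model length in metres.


Model size = real / scale
= 14.3 / 500
= 0.0286 m

0.0286 m


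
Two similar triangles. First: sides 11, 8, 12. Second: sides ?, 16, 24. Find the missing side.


Scale factor = 16/8 = 2
Missing side = 11 × 2
= 22.0

22.0


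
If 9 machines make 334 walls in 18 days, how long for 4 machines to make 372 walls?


Days ∝ work / workers, so d₂ = d₁ × (m₁/m₂) × (w₂/w₁)
Workers factor (inverse): 9/4 = 2.2500
Work factor (direct): 372/334 ≈ 1.1138
d₂ = 18 × 9/4 × 372/334 = (18 × 9 × 372) / (4 × 334) = 60264/1336
≈ 45.11 days

45.11 days


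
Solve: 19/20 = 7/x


Cross multiply: 19 × x = 20 × 7
19x = 140
x = 140 / 19
= 7.37

7.37


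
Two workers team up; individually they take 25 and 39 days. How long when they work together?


Rate of A = 1/25 per day
Rate of B = 1/39 per day
Combined rate = 1/25 + 1/39 = 64/975 ≈ 0.0656 per day
Days = 1 / combined rate = 975/64
≈ 15.23 days

15.23 days


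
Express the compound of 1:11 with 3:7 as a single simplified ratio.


Compound ratio = (1×3) : (11×7)
= 3:77
GCD = 1
= 3:77

3:77


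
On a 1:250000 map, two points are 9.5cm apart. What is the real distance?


Real distance = map distance × scale
= 9.5cm × 250000
= 2375000 cm = 23750.0 m
= 23.750 km

23.750 km


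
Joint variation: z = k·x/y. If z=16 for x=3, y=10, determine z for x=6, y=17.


z = k·x/y
Solve for k using the known point: k = z·y/x = 16×10/3 = 160/3 ≈ 53.3333
Now evaluate at x=6, y=17:
z = k × 6 / 17 = (160 × 6) / (3 × 17) = 960/51
≈ 18.8235

18.8235


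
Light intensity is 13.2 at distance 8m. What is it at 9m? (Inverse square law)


I₁d₁² = I₂d₂²
I₂ = I₁ × (d₁/d₂)²
= 13.2 × (8/9)²
= 13.2 × 64/81
= 844.8/81
≈ 10.4296

10.4296


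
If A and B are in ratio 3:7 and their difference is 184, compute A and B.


Let A = 3k, B = 7k.
7k - 3k = 184
4k = 184 → k = 184/4 = 46
A = 3×46 = 138, B = 7×46 = 322
= A = 138, B = 322

A = 138, B = 322


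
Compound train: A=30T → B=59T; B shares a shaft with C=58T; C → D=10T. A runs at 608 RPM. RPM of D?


Stage 1: RPM_B = RPM_A × t_A/t_B = 608 × 30/59 = 18240/59 ≈ 309.15
B and C share a shaft → RPM_C = RPM_B
Stage 2: RPM_D = RPM_C × t_C/t_D = RPM_A × (t_A×t_C)/(t_B×t_D)
Overall ratio = (30×58)/(59×10) = 1740/590
RPM_D = 608 × 1740/590 = 1057920/590
≈ 1793.08 RPM

1793.08 RPM


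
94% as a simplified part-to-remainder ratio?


94% means 94 parts out of 100; remainder = 6
Part : remainder = 94:6
GCD = 2
= 47:3

47:3


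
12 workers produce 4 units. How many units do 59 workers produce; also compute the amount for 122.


Direct proportion: y/x = constant
k = 4/12 ≈ 0.3333
y at x=59: k × 59 = 4 × 59 / 12 = 236/12 ≈ 19.67
y at x=122: k × 122 = 4 × 122 / 12 = 488/12 ≈ 40.67
= 19.67 and 40.67

19.67 and 40.67


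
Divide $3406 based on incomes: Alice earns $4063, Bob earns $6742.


Total income = 4063 + 6742 = $10805
Alice: $3406 × 4063/10805 = $1280.76
Bob: $3406 × 6742/10805 = $2125.24
= Alice: $1280.76, Bob: $2125.24

Alice: $1280.76, Bob: $2125.24


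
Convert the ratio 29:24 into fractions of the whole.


Total parts = 29 + 24 = 53
First part: 29/53 = 29/53
Second part: 24/53 = 24/53
= 29/53 and 24/53

29/53 and 24/53


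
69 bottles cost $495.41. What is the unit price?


Unit rate = total / quantity
= 495.41 / 69
= $7.18 per unit

$7.18 per unit


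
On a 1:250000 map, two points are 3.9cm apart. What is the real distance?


Real distance = map distance × scale
= 3.9cm × 250000
= 975000 cm = 9750.0 m
= 9.750 km

9.750 km


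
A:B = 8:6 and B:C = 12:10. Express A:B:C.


Match B: multiply A:B by 12 → 96:72
Multiply B:C by 6 → 72:60
Combined: 96:72:60
GCD = 12
= 8:6:5

8:6:5


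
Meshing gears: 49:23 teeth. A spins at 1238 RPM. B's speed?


Gear ratio = 49:23 = 49:23
RPM_B = RPM_A × (teeth_A / teeth_B)
= 1238 × (49/23)
= 2637.5 RPM

2637.5 RPM


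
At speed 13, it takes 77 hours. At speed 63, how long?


Inverse proportion: x × y = constant
k = 13 × 77 = 1001
y₂ = k / 63 = 1001 / 63
= 15.89

15.89


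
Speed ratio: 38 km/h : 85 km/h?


Ratio = 38:85
GCD = 1
Simplified = 38:85
Time ratio (same distance) = 85:38
Speed ratio = 38:85

38:85


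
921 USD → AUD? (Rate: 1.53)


Amount × rate = 921 × 1.53
= 1409.13 AUD

1409.13 AUD


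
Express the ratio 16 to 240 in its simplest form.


GCD(16, 240) = 16
16/16 : 240/16
= 1:15

1:15


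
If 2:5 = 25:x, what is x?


Cross multiply: 2 × x = 5 × 25
2x = 125
x = 125 / 2
= 62.50

62.50


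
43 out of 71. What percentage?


Percentage = (part / whole) × 100
= (43 / 71) × 100
≈ 60.56%

60.56%


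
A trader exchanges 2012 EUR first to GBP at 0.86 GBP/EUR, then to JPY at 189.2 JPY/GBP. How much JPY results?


Step 1: 2012 EUR × 0.86 = 1730.32 GBP
Step 2: 1730.32 GBP × 189.2 = 327376.54 JPY
Implied rate EUR→JPY = 0.86 × 189.2 = 162.7120
= 327376.54 JPY

327376.54 JPY


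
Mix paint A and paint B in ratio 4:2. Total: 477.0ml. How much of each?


Total parts = 4 + 2 = 6
paint A: 477.0 × 4/6 = 318.0ml
paint B: 477.0 × 2/6 = 159.0ml
= 318.0ml and 159.0ml

318.0ml and 159.0ml


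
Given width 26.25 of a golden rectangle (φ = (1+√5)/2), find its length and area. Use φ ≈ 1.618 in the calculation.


φ = (1 + √5) / 2 ≈ 1.618
Length = width × φ = 26.25 × 1.618 = 42.4725
≈ 42.47
Area = width × length = 26.25 × 42.4725 = 1114.903125 ≈ 1114.90
= Length: 42.47, Area: 1114.90

Length: 42.47, Area: 1114.90


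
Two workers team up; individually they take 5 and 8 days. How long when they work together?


Rate of A = 1/5 per day
Rate of B = 1/8 per day
Combined rate = 1/5 + 1/8 = 13/40 = 0.3250 per day
Days = 1 / combined rate = 40/13
≈ 3.08 days

3.08 days


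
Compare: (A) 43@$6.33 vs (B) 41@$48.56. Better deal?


Deal A: $6.33/43 = $0.1472/unit
Deal B: $48.56/41 = $1.1844/unit
A is cheaper per unit
= Deal A

Deal A


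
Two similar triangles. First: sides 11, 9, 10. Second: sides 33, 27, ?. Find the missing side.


Scale factor = 33/11 = 3
Missing side = 10 × 3
= 30.0

30.0


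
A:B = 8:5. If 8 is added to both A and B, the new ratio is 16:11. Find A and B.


Let A = 8k, B = 5k.
(8k + 8) / (5k + 8) = 16/11
Cross-multiply: 11(8k + 8) = 16(5k + 8)
88k + 88 = 80k + 128
88k - 80k = 128 - 88
8k = 40
k = 40/8 = 5
A = 8×5 = 40, B = 5×5 = 25
= A = 40, B = 25

A = 40, B = 25


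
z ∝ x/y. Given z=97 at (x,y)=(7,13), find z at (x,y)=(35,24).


z = k·x/y
Solve for k using the known point: k = z·y/x = 97×13/7 = 1261/7 ≈ 180.1429
Now evaluate at x=35, y=24:
z = k × 35 / 24 = (1261 × 35) / (7 × 24) = 44135/168
≈ 262.7083

262.7083


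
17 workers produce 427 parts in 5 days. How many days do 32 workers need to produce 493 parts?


Days ∝ work / workers, so d₂ = d₁ × (m₁/m₂) × (w₂/w₁)
Workers factor (inverse): 17/32 ≈ 0.5313
Work factor (direct): 493/427 ≈ 1.1546
d₂ = 5 × 17/32 × 493/427 = (5 × 17 × 493) / (32 × 427) = 41905/13664
≈ 3.07 days

3.07 days


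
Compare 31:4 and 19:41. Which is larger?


31/4 = 7.7500
19/41 = 0.4634
7.7500 > 0.4634, so 31:4 is greater
= 31:4

31:4


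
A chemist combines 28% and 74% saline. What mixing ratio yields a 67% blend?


Let x parts of 28% mix with y parts of 74%.
28x + 74y = 67(x + y)
28x + 74y = 67x + 67y
x(28 - 67) = y(67 - 74)
x/y = (74 - 67)/(67 - 28) = 7/39
Simplify: 7:39
= 7:39

7:39


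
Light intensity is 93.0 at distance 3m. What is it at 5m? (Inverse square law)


I₁d₁² = I₂d₂²
I₂ = I₁ × (d₁/d₂)²
= 93.0 × (3/5)²
= 93.0 × 9/25
= 837/25
= 33.4800

33.4800


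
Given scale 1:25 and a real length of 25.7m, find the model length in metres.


Model size = real / scale
= 25.7 / 25
= 1.0280 m

1.0280 m


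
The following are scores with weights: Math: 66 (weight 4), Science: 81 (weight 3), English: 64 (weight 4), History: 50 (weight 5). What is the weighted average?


Numerator = 66×4 + 81×3 + 64×4 + 50×5
= 264 + 243 + 256 + 250
= 1013
Total weight = 16
Weighted avg = 1013/16
= 63.31

63.31


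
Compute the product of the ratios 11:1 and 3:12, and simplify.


Compound ratio = (11×3) : (1×12)
= 33:12
GCD = 3
= 11:4

11:4


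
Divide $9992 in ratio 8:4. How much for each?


Total parts = 8 + 4 = 12
Part 1: 9992 × 8/12 = 6661.33
Part 2: 9992 × 4/12 = 3330.67
= Part 1: $6661.33, Part 2: $3330.67

Part 1: $6661.33, Part 2: $3330.67


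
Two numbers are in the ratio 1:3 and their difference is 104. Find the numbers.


Let A = 1k, B = 3k.
3k - 1k = 104
2k = 104 → k = 104/2 = 52
A = 1×52 = 52, B = 3×52 = 156
= A = 52, B = 156

A = 52, B = 156


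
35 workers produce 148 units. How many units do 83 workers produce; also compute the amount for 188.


Direct proportion: y/x = constant
k = 148/35 ≈ 4.2286
y at x=83: k × 83 = 148 × 83 / 35 = 12284/35 ≈ 350.97
y at x=188: k × 188 = 148 × 188 / 35 = 27824/35 ≈ 794.97
= 350.97 and 794.97

350.97 and 794.97


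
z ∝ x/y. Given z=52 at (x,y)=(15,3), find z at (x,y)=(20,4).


z = k·x/y
Solve for k using the known point: k = z·y/x = 52×3/15 = 156/15 = 10.4000
Now evaluate at x=20, y=4:
z = k × 20 / 4 = (156 × 20) / (15 × 4) = 3120/60
= 52.0000

52.0000


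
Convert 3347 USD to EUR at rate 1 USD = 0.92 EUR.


Amount × rate = 3347 × 0.92
= 3079.24 EUR

3079.24 EUR


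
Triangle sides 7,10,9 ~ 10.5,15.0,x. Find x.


Scale factor = 10.5/7 = 1.5
Missing side = 9 × 1.5
= 13.5

13.5


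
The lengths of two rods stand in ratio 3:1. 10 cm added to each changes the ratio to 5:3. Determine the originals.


Let A = 3k, B = 1k.
(3k + 10) / (1k + 10) = 5/3
Cross-multiply: 3(3k + 10) = 5(1k + 10)
9k + 30 = 5k + 50
9k - 5k = 50 - 30
4k = 20
k = 20/4 = 5
A = 3×5 = 15, B = 1×5 = 5
= A = 15, B = 5

A = 15, B = 5


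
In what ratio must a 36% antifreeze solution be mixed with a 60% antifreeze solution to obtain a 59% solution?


Let x parts of 36% mix with y parts of 60%.
36x + 60y = 59(x + y)
36x + 60y = 59x + 59y
x(36 - 59) = y(59 - 60)
x/y = (60 - 59)/(59 - 36) = 1/23
Simplify: 1:23
= 1:23

1:23


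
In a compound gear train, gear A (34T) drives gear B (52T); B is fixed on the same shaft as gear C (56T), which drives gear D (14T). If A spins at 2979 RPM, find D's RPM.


Stage 1: RPM_B = RPM_A × t_A/t_B = 2979 × 34/52 = 101286/52 ≈ 1947.81
B and C share a shaft → RPM_C = RPM_B
Stage 2: RPM_D = RPM_C × t_C/t_D = RPM_A × (t_A×t_C)/(t_B×t_D)
Overall ratio = (34×56)/(52×14) = 1904/728
RPM_D = 2979 × 1904/728 = 5672016/728
≈ 7791.23 RPM

7791.23 RPM


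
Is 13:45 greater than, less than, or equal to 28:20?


13/45 = 0.2889
28/20 = 1.4000
0.2889 < 1.4000, so 13:45 is less
= less than

less than


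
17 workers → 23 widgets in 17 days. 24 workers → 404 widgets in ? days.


Days ∝ work / workers, so d₂ = d₁ × (m₁/m₂) × (w₂/w₁)
Workers factor (inverse): 17/24 ≈ 0.7083
Work factor (direct): 404/23 ≈ 17.5652
d₂ = 17 × 17/24 × 404/23 = (17 × 17 × 404) / (24 × 23) = 116756/552
≈ 211.51 days

211.51 days


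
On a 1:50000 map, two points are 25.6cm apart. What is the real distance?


Real distance = map distance × scale
= 25.6cm × 50000
= 1280000 cm = 12800.0 m
= 12.800 km

12.800 km


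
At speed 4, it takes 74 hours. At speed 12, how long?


Inverse proportion: x × y = constant
k = 4 × 74 = 296
y₂ = k / 12 = 296 / 12
= 24.67

24.67


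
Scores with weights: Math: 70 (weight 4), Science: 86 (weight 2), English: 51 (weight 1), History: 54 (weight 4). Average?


Numerator = 70×4 + 86×2 + 51×1 + 54×4
= 280 + 172 + 51 + 216
= 719
Total weight = 11
Weighted avg = 719/11
= 65.36

65.36


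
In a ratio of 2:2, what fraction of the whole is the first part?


Total parts = 2 + 2 = 4
First part: 2/4 = 1/2
= 1/2

1/2


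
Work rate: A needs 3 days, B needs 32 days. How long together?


Rate of A = 1/3 per day
Rate of B = 1/32 per day
Combined rate = 1/3 + 1/32 = 35/96 ≈ 0.3646 per day
Days = 1 / combined rate = 96/35
≈ 2.74 days

2.74 days


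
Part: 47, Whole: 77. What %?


Percentage = (part / whole) × 100
= (47 / 77) × 100
≈ 61.04%

61.04%


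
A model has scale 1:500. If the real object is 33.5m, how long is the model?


Model size = real / scale
= 33.5 / 500
= 0.0670 m

0.0670 m


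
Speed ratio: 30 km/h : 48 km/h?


Ratio = 30:48
GCD = 6
Simplified = 5:8
Time ratio (same distance) = 8:5
Speed ratio = 5:8

5:8


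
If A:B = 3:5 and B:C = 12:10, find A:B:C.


Match B: multiply A:B by 12 → 36:60
Multiply B:C by 5 → 60:50
Combined: 36:60:50
GCD = 2
= 18:30:25

18:30:25


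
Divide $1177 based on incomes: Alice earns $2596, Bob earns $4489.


Total income = 2596 + 4489 = $7085
Alice: $1177 × 2596/7085 = $431.26
Bob: $1177 × 4489/7085 = $745.74
= Alice: $431.26, Bob: $745.74

Alice: $431.26, Bob: $745.74


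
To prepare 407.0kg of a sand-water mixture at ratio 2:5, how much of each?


Total parts = 2 + 5 = 7
sand: 407.0 × 2/7 = 116.3kg
water: 407.0 × 5/7 = 290.7kg
= 116.3kg and 290.7kg

116.3kg and 290.7kg


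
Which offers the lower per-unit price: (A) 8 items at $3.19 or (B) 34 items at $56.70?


Deal A: $3.19/8 = $0.3988/unit
Deal B: $56.70/34 = $1.6676/unit
A is cheaper per unit
= Deal A

Deal A


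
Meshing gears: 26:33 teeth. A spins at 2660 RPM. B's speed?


Gear ratio = 26:33 = 26:33
RPM_B = RPM_A × (teeth_A / teeth_B)
= 2660 × (26/33)
= 2095.8 RPM

2095.8 RPM


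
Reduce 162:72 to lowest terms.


GCD(162, 72) = 18
162/18 : 72/18
= 9:4

9:4


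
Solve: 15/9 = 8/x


Cross multiply: 15 × x = 9 × 8
15x = 72
x = 72 / 15
= 4.80

4.80


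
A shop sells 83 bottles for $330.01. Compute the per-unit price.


Unit rate = total / quantity
= 330.01 / 83
= $3.98 per unit

$3.98 per unit


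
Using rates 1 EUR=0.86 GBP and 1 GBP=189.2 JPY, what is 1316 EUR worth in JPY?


Step 1: 1316 EUR × 0.86 = 1131.76 GBP
Step 2: 1131.76 GBP × 189.2 = 214128.99 JPY
Implied rate EUR→JPY = 0.86 × 189.2 = 162.7120
= 214128.99 JPY

214128.99 JPY


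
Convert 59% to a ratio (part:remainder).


59% means 59 parts out of 100; remainder = 41
Part : remainder = 59:41
GCD = 1
= 59:41

59:41


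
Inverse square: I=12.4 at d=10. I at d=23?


I₁d₁² = I₂d₂²
I₂ = I₁ × (d₁/d₂)²
= 12.4 × (10/23)²
= 12.4 × 100/529
= 1240/529
≈ 2.3440

2.3440


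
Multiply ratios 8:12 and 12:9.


Compound ratio = (8×12) : (12×9)
= 96:108
GCD = 12
= 8:9

8:9


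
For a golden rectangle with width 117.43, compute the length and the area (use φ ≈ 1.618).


φ = (1 + √5) / 2 ≈ 1.618
Length = width × φ = 117.43 × 1.618 = 190.00174
≈ 190.00
Area = width × length = 117.43 × 190.00174 = 22311.9043282 ≈ 22311.90
= Length: 190.00, Area: 22311.90

Length: 190.00, Area: 22311.90


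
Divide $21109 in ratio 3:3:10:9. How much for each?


Total parts = 3 + 3 + 10 + 9 = 25
Part 1: 21109 × 3/25 = 2533.08
Part 2: 21109 × 3/25 = 2533.08
Part 3: 21109 × 10/25 = 8443.60
Part 4: 21109 × 9/25 = 7599.24
= Part 1: $2533.08, Part 2: $2533.08, Part 3: $8443.60, Part 4: $7599.24

Part 1: $2533.08, Part 2: $2533.08, Part 3: $8443.60, Part 4: $7599.24


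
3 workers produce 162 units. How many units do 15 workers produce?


Direct proportion: y/x = constant
k = 162/3 = 54.0000
y₂ = k × 15 = 162 × 15 / 3 = 2430/3
= 810.00

810.00


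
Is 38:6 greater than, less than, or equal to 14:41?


38/6 = 6.3333
14/41 = 0.3415
6.3333 > 0.3415, so 38:6 is greater
= greater than

greater than


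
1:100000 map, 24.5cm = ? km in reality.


Real distance = map distance × scale
= 24.5cm × 100000
= 2450000 cm = 24500.0 m
= 24.500 km

24.500 km


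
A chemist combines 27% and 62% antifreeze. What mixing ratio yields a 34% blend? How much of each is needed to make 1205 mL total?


Let x parts of 27% mix with y parts of 62%.
27x + 62y = 34(x + y)
27x + 62y = 34x + 34y
x(27 - 34) = y(34 - 62)
x/y = (62 - 34)/(34 - 27) = 28/7
Simplify: 4:1
Total parts = 5; one part = 1205/5 = 241.00 mL
27% solution: 4×241.00 = 964.00 mL
62% solution: 1×241.00 = 241.00 mL
= ratio 4:1; 964.00 mL and 241.00 mL

ratio 4:1; 964.00 mL and 241.00 mL


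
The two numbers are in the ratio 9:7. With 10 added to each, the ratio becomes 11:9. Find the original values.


Let A = 9k, B = 7k.
(9k + 10) / (7k + 10) = 11/9
Cross-multiply: 9(9k + 10) = 11(7k + 10)
81k + 90 = 77k + 110
81k - 77k = 110 - 90
4k = 20
k = 20/4 = 5
A = 9×5 = 45, B = 7×5 = 35
= A = 45, B = 35

A = 45, B = 35


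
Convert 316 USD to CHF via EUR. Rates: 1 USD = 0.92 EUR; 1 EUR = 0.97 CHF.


Step 1: 316 USD × 0.92 = 290.72 EUR
Step 2: 290.72 EUR × 0.97 = 282.00 CHF
Implied rate USD→CHF = 0.92 × 0.97 = 0.8924
= 282.00 CHF

282.00 CHF


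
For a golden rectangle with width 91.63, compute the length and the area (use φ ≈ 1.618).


φ = (1 + √5) / 2 ≈ 1.618
Length = width × φ = 91.63 × 1.618 = 148.25734
≈ 148.26
Area = width × length = 91.63 × 148.25734 = 13584.8200642 ≈ 13584.82
= Length: 148.26, Area: 13584.82

Length: 148.26, Area: 13584.82


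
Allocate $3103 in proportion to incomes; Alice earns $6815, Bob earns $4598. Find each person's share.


Total income = 6815 + 4598 = $11413
Alice: $3103 × 6815/11413 = $1852.88
Bob: $3103 × 4598/11413 = $1250.12
= Alice: $1852.88, Bob: $1250.12

Alice: $1852.88, Bob: $1250.12


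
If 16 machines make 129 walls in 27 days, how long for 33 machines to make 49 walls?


Days ∝ work / workers, so d₂ = d₁ × (m₁/m₂) × (w₂/w₁)
Workers factor (inverse): 16/33 ≈ 0.4848
Work factor (direct): 49/129 ≈ 0.3798
d₂ = 27 × 16/33 × 49/129 = (27 × 16 × 49) / (33 × 129) = 21168/4257
≈ 4.97 days

4.97 days


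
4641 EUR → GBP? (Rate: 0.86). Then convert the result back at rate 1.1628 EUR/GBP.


Amount × rate = 4641 × 0.86 = 3991.26 GBP
Round-trip: 3991.26 × 1.1628 = 4641.04 EUR
= 3991.26 GBP, then 4641.04 EUR

3991.26 GBP, then 4641.04 EUR


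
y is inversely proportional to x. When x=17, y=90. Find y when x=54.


Inverse proportion: x × y = constant
k = 17 × 90 = 1530
y₂ = k / 54 = 1530 / 54
= 28.33

28.33


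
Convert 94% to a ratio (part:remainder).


94% means 94 parts out of 100; remainder = 6
Part : remainder = 94:6
GCD = 2
= 47:3

47:3


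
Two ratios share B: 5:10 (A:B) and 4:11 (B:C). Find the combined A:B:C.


Match B: multiply A:B by 4 → 20:40
Multiply B:C by 10 → 40:110
Combined: 20:40:110
GCD = 10
= 2:4:11

2:4:11


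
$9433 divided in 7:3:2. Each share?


Total parts = 7 + 3 + 2 = 12
Part 1: 9433 × 7/12 = 5502.58
Part 2: 9433 × 3/12 = 2358.25
Part 3: 9433 × 2/12 = 1572.17
= Part 1: $5502.58, Part 2: $2358.25, Part 3: $1572.17

Part 1: $5502.58, Part 2: $2358.25, Part 3: $1572.17


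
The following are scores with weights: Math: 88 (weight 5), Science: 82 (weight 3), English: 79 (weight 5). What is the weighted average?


Numerator = 88×5 + 82×3 + 79×5
= 440 + 246 + 395
= 1081
Total weight = 13
Weighted avg = 1081/13
= 83.15

83.15


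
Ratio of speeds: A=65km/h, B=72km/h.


Ratio = 65:72
GCD = 1
Simplified = 65:72
Time ratio (same distance) = 72:65
Speed ratio = 65:72

65:72


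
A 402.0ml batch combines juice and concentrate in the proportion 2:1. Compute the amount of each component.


Total parts = 2 + 1 = 3
juice: 402.0 × 2/3 = 268.0ml
concentrate: 402.0 × 1/3 = 134.0ml
= 268.0ml and 134.0ml

268.0ml and 134.0ml


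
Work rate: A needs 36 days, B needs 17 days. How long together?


Rate of A = 1/36 per day
Rate of B = 1/17 per day
Combined rate = 1/36 + 1/17 = 53/612 ≈ 0.0866 per day
Days = 1 / combined rate = 612/53
≈ 11.55 days

11.55 days


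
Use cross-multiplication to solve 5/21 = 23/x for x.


Cross multiply: 5 × x = 21 × 23
5x = 483
x = 483 / 5
= 96.60

96.60


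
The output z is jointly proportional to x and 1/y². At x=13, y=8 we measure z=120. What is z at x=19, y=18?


z = k·x/y²
Solve for k using the known point: k = z·y²/x = 120×64/13 = 7680/13 ≈ 590.7692
Now evaluate at x=19, y=18:
z = k × 19 / 324 = (7680 × 19) / (13 × 324) = 145920/4212
≈ 34.6439

34.6439


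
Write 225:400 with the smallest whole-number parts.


GCD(225, 400) = 25
225/25 : 400/25
= 9:16

9:16


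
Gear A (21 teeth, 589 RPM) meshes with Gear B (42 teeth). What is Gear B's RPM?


Gear ratio = 21:42 = 1:2
RPM_B = RPM_A × (teeth_A / teeth_B)
= 589 × (21/42)
= 294.5 RPM

294.5 RPM


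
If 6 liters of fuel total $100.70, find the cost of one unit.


Unit rate = total / quantity
= 100.70 / 6
= $16.78 per unit

$16.78 per unit


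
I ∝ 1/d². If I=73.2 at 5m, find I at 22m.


I₁d₁² = I₂d₂²
I₂ = I₁ × (d₁/d₂)²
= 73.2 × (5/22)²
= 73.2 × 25/484
= 1830/484
≈ 3.7810

3.7810


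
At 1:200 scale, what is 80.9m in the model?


Model size = real / scale
= 80.9 / 200
= 0.4045 m

0.4045 m


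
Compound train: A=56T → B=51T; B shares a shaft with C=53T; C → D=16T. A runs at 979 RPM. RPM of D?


Stage 1: RPM_B = RPM_A × t_A/t_B = 979 × 56/51 = 54824/51 ≈ 1074.98
B and C share a shaft → RPM_C = RPM_B
Stage 2: RPM_D = RPM_C × t_C/t_D = RPM_A × (t_A×t_C)/(t_B×t_D)
Overall ratio = (56×53)/(51×16) = 2968/816
RPM_D = 979 × 2968/816 = 2905672/816
≈ 3560.87 RPM

3560.87 RPM


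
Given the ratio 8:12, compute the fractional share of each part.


Total parts = 8 + 12 = 20
First part: 8/20 = 2/5
Second part: 12/20 = 3/5
= 2/5 and 3/5

2/5 and 3/5


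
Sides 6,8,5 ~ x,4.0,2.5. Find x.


Scale factor = 4.0/8 = 0.5
Missing side = 6 × 0.5
= 3.0

3.0


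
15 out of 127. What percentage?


Percentage = (part / whole) × 100
= (15 / 127) × 100
≈ 11.81%

11.81%


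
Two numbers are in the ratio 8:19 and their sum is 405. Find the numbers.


Let A = 8k, B = 19k.
8k + 19k = 405
27k = 405 → k = 405/27 = 15
A = 8×15 = 120, B = 19×15 = 285
= A = 120, B = 285

A = 120, B = 285


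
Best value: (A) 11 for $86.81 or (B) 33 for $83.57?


Deal A: $86.81/11 = $7.8918/unit
Deal B: $83.57/33 = $2.5324/unit
B is cheaper per unit
= Deal B

Deal B


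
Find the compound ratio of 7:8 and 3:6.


Compound ratio = (7×3) : (8×6)
= 21:48
GCD = 3
= 7:16

7:16


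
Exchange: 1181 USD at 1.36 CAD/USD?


Amount × rate = 1181 × 1.36
= 1606.16 CAD

1606.16 CAD


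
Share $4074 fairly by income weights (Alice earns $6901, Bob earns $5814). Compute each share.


Total income = 6901 + 5814 = $12715
Alice: $4074 × 6901/12715 = $2211.14
Bob: $4074 × 5814/12715 = $1862.86
= Alice: $2211.14, Bob: $1862.86

Alice: $2211.14, Bob: $1862.86


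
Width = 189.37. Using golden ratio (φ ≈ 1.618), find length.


φ = (1 + √5) / 2 ≈ 1.618
Length = width × φ = 189.37 × 1.618 = 306.40066
≈ 306.40

306.40


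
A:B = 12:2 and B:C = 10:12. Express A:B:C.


Match B: multiply A:B by 10 → 120:20
Multiply B:C by 2 → 20:24
Combined: 120:20:24
GCD = 4
= 30:5:6

30:5:6


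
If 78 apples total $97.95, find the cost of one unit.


Unit rate = total / quantity
= 97.95 / 78
= $1.26 per unit

$1.26 per unit


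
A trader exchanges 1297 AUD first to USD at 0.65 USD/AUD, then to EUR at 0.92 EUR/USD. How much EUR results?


Step 1: 1297 AUD × 0.65 = 843.05 USD
Step 2: 843.05 USD × 0.92 = 775.61 EUR
Implied rate AUD→EUR = 0.65 × 0.92 = 0.5980
= 775.61 EUR

775.61 EUR


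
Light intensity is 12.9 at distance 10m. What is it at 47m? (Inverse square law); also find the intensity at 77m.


I₁d₁² = I₂d₂²
I at 47m = 12.9 × (10/47)² = 12.9 × 100/2209 = 1290/2209 ≈ 0.5840
I at 77m = 12.9 × (10/77)² = 12.9 × 100/5929 = 1290/5929 ≈ 0.2176
= 0.5840 and 0.2176

0.5840 and 0.2176


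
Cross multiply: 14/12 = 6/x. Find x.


Cross multiply: 14 × x = 12 × 6
14x = 72
x = 72 / 14
= 5.14

5.14


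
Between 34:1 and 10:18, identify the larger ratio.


34/1 = 34.0000
10/18 = 0.5556
34.0000 > 0.5556, so 34:1 is greater
= 34:1

34:1


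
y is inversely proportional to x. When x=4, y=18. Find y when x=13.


Inverse proportion: x × y = constant
k = 4 × 18 = 72
y₂ = k / 13 = 72 / 13
= 5.54

5.54


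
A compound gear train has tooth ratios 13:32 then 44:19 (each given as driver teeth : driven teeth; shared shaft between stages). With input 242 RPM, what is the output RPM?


Stage 1: RPM_B = RPM_A × t_A/t_B = 242 × 13/32 = 3146/32 ≈ 98.31
B and C share a shaft → RPM_C = RPM_B
Stage 2: RPM_D = RPM_C × t_C/t_D = RPM_A × (t_A×t_C)/(t_B×t_D)
Overall ratio = (13×44)/(32×19) = 572/608
RPM_D = 242 × 572/608 = 138424/608
≈ 227.67 RPM

227.67 RPM


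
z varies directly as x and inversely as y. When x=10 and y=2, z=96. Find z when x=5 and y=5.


z = k·x/y
Solve for k using the known point: k = z·y/x = 96×2/10 = 192/10 = 19.2000
Now evaluate at x=5, y=5:
z = k × 5 / 5 = (192 × 5) / (10 × 5) = 960/50
= 19.2000

19.2000


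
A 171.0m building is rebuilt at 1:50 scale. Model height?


Model size = real / scale
= 171.0 / 50
= 3.4200 m

3.4200 m


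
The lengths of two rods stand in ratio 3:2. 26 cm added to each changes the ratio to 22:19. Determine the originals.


Let A = 3k, B = 2k.
(3k + 26) / (2k + 26) = 22/19
Cross-multiply: 19(3k + 26) = 22(2k + 26)
57k + 494 = 44k + 572
57k - 44k = 572 - 494
13k = 78
k = 78/13 = 6
A = 3×6 = 18, B = 2×6 = 12
= A = 18, B = 12

A = 18, B = 12


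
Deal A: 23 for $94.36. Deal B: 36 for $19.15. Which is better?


Deal A: $94.36/23 = $4.1026/unit
Deal B: $19.15/36 = $0.5319/unit
B is cheaper per unit
= Deal B

Deal B


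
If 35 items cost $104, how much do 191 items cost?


Direct proportion: y/x = constant
k = 104/35 ≈ 2.9714
y₂ = k × 191 = 104 × 191 / 35 = 19864/35
≈ 567.54

567.54


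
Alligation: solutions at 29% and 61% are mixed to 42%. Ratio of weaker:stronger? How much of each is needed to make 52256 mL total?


Let x parts of 29% mix with y parts of 61%.
29x + 61y = 42(x + y)
29x + 61y = 42x + 42y
x(29 - 42) = y(42 - 61)
x/y = (61 - 42)/(42 - 29) = 19/13
Simplify: 19:13
Total parts = 32; one part = 52256/32 = 1633.00 mL
29% solution: 19×1633.00 = 31027.00 mL
61% solution: 13×1633.00 = 21229.00 mL
= ratio 19:13; 31027.00 mL and 21229.00 mL

ratio 19:13; 31027.00 mL and 21229.00 mL
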